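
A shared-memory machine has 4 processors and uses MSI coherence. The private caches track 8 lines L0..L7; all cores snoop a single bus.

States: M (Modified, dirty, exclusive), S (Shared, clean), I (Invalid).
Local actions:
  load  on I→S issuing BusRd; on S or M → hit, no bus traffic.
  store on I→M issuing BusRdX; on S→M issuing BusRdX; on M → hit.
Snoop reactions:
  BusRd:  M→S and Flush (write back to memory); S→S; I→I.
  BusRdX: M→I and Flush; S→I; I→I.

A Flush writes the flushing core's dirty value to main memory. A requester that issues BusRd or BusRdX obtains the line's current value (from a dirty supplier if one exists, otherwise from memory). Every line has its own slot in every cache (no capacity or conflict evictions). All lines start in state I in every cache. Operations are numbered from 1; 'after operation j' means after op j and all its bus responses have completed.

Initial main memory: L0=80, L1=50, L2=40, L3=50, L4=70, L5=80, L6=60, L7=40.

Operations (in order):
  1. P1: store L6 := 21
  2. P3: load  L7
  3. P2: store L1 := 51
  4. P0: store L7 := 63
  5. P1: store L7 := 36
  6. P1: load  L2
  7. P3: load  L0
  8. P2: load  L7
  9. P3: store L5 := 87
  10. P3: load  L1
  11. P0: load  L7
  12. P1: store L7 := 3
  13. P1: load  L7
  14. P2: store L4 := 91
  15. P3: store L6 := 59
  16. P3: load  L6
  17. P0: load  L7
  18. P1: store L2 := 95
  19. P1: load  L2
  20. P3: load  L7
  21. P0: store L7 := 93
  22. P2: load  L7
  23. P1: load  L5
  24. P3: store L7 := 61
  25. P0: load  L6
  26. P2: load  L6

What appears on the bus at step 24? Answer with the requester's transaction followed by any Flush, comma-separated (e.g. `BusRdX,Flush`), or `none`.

step 1: P1: store L6 := 21  ⟶  IMII  (L6)  txn=BusRdX  M[L6]=60
step 2: P3: load  L7  ⟶  IIIS  (L7)  txn=BusRd  M[L7]=40
step 3: P2: store L1 := 51  ⟶  IIMI  (L1)  txn=BusRdX  M[L1]=50
step 4: P0: store L7 := 63  ⟶  MIII  (L7)  txn=BusRdX  M[L7]=40
step 5: P1: store L7 := 36  ⟶  IMII  (L7)  txn=BusRdX+Flush  M[L7]=63
step 6: P1: load  L2  ⟶  ISII  (L2)  txn=BusRd  M[L2]=40
step 7: P3: load  L0  ⟶  IIIS  (L0)  txn=BusRd  M[L0]=80
step 8: P2: load  L7  ⟶  ISSI  (L7)  txn=BusRd+Flush  M[L7]=36
step 9: P3: store L5 := 87  ⟶  IIIM  (L5)  txn=BusRdX  M[L5]=80
step 10: P3: load  L1  ⟶  IISS  (L1)  txn=BusRd+Flush  M[L1]=51
step 11: P0: load  L7  ⟶  SSSI  (L7)  txn=BusRd  M[L7]=36
step 12: P1: store L7 := 3  ⟶  IMII  (L7)  txn=BusRdX  M[L7]=36
step 13: P1: load  L7  ⟶  IMII  (L7)  txn=∅  M[L7]=36
step 14: P2: store L4 := 91  ⟶  IIMI  (L4)  txn=BusRdX  M[L4]=70
step 15: P3: store L6 := 59  ⟶  IIIM  (L6)  txn=BusRdX+Flush  M[L6]=21
step 16: P3: load  L6  ⟶  IIIM  (L6)  txn=∅  M[L6]=21
step 17: P0: load  L7  ⟶  SSII  (L7)  txn=BusRd+Flush  M[L7]=3
step 18: P1: store L2 := 95  ⟶  IMII  (L2)  txn=BusRdX  M[L2]=40
step 19: P1: load  L2  ⟶  IMII  (L2)  txn=∅  M[L2]=40
step 20: P3: load  L7  ⟶  SSIS  (L7)  txn=BusRd  M[L7]=3
step 21: P0: store L7 := 93  ⟶  MIII  (L7)  txn=BusRdX  M[L7]=3
step 22: P2: load  L7  ⟶  SISI  (L7)  txn=BusRd+Flush  M[L7]=93
step 23: P1: load  L5  ⟶  ISIS  (L5)  txn=BusRd+Flush  M[L5]=87
step 24: P3: store L7 := 61  ⟶  IIIM  (L7)  txn=BusRdX  M[L7]=93
step 25: P0: load  L6  ⟶  SIIS  (L6)  txn=BusRd+Flush  M[L6]=59
step 26: P2: load  L6  ⟶  SISS  (L6)  txn=BusRd  M[L6]=59

bus = BusRdX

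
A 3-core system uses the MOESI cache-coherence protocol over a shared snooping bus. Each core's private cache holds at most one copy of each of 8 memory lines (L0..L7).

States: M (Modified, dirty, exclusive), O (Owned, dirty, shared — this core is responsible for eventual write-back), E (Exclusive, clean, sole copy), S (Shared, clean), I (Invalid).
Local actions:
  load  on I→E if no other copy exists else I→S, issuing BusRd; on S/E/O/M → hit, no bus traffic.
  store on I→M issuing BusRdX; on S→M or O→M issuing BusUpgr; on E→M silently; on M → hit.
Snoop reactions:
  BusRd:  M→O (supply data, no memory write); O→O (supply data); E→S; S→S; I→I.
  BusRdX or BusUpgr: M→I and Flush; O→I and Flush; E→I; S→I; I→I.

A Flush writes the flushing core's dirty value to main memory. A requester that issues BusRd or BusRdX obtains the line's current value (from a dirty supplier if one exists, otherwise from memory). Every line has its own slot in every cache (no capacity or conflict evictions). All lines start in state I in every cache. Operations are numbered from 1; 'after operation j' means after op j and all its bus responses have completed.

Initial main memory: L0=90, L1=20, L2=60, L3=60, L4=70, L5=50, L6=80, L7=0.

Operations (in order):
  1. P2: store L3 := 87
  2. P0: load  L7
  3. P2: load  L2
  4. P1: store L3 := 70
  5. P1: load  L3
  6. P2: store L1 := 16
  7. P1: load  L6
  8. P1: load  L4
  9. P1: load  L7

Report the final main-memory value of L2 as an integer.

step 1: P2: store L3 := 87  ⟶  IIM  (L3)  txn=BusRdX  M[L3]=60
step 2: P0: load  L7  ⟶  EII  (L7)  txn=BusRd  M[L7]=0
step 3: P2: load  L2  ⟶  IIE  (L2)  txn=BusRd  M[L2]=60
step 4: P1: store L3 := 70  ⟶  IMI  (L3)  txn=BusRdX+Flush  M[L3]=87
step 5: P1: load  L3  ⟶  IMI  (L3)  txn=∅  M[L3]=87
step 6: P2: store L1 := 16  ⟶  IIM  (L1)  txn=BusRdX  M[L1]=20
step 7: P1: load  L6  ⟶  IEI  (L6)  txn=BusRd  M[L6]=80
step 8: P1: load  L4  ⟶  IEI  (L4)  txn=BusRd  M[L4]=70
step 9: P1: load  L7  ⟶  SSI  (L7)  txn=BusRd  M[L7]=0

memory[L2] = 60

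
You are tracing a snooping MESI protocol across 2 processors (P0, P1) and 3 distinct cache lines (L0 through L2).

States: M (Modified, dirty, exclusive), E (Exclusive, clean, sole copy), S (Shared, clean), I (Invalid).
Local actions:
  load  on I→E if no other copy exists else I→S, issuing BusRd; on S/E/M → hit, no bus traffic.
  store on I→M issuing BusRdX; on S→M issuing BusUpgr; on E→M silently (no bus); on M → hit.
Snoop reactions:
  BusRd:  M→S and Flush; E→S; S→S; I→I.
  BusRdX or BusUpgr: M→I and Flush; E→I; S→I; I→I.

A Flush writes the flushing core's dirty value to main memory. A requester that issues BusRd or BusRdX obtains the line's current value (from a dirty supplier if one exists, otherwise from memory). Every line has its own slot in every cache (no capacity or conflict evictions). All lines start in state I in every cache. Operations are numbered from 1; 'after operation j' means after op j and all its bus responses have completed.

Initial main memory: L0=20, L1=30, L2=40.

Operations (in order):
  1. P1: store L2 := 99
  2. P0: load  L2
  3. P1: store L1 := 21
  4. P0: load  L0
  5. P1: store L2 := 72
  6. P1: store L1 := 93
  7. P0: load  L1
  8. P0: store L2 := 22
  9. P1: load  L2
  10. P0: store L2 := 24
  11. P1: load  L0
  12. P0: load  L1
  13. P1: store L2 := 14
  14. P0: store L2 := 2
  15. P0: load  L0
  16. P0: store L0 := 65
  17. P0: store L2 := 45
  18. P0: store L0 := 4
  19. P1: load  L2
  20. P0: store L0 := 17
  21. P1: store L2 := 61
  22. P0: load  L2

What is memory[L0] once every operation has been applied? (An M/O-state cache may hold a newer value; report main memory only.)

[1] P1: store L2 := 99 | P0:I, P1:M(99) | bus: BusRdX
[2] P0: load  L2 | P0:S(99), P1:S(99) | bus: BusRd,Flush
[3] P1: store L1 := 21 | P0:I, P1:M(21) | bus: BusRdX
[4] P0: load  L0 | P0:E(20), P1:I | bus: BusRd
[5] P1: store L2 := 72 | P0:I, P1:M(72) | bus: BusUpgr
[6] P1: store L1 := 93 | P0:I, P1:M(93) | bus: none
[7] P0: load  L1 | P0:S(93), P1:S(93) | bus: BusRd,Flush
[8] P0: store L2 := 22 | P0:M(22), P1:I | bus: BusRdX,Flush
[9] P1: load  L2 | P0:S(22), P1:S(22) | bus: BusRd,Flush
[10] P0: store L2 := 24 | P0:M(24), P1:I | bus: BusUpgr
[11] P1: load  L0 | P0:S(20), P1:S(20) | bus: BusRd
[12] P0: load  L1 | P0:S(93), P1:S(93) | bus: none
[13] P1: store L2 := 14 | P0:I, P1:M(14) | bus: BusRdX,Flush
[14] P0: store L2 := 2 | P0:M(2), P1:I | bus: BusRdX,Flush
[15] P0: load  L0 | P0:S(20), P1:S(20) | bus: none
[16] P0: store L0 := 65 | P0:M(65), P1:I | bus: BusUpgr
[17] P0: store L2 := 45 | P0:M(45), P1:I | bus: none
[18] P0: store L0 := 4 | P0:M(4), P1:I | bus: none
[19] P1: load  L2 | P0:S(45), P1:S(45) | bus: BusRd,Flush
[20] P0: store L0 := 17 | P0:M(17), P1:I | bus: none
[21] P1: store L2 := 61 | P0:I, P1:M(61) | bus: BusUpgr
[22] P0: load  L2 | P0:S(61), P1:S(61) | bus: BusRd,Flush

memory[L0] = 20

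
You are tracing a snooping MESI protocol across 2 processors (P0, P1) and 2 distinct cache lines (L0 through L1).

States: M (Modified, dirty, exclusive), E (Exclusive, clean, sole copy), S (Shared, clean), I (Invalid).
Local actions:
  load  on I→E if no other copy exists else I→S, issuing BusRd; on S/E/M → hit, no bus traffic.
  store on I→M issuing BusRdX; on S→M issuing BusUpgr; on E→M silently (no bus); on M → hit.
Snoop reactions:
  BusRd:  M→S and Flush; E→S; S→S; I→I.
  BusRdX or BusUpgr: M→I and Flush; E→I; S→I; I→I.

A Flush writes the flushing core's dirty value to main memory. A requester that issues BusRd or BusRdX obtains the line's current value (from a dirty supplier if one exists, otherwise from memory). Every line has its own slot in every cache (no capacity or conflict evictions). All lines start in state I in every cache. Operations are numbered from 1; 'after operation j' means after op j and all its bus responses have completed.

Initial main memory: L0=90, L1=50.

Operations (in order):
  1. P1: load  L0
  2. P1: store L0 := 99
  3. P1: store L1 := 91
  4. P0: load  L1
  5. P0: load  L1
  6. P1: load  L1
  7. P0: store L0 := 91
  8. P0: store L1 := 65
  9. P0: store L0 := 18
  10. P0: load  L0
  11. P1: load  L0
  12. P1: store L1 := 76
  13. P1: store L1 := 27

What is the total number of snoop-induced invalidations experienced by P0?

  op1 P1: load  L0 → I/E on L0; bus BusRd; mem=90
  op2 P1: store L0 := 99 → I/M on L0; bus (none); mem=90
  op3 P1: store L1 := 91 → I/M on L1; bus BusRdX; mem=50
  op4 P0: load  L1 → S/S on L1; bus BusRd Flush; mem=91
  op5 P0: load  L1 → S/S on L1; bus (none); mem=91
  op6 P1: load  L1 → S/S on L1; bus (none); mem=91
  op7 P0: store L0 := 91 → M/I on L0; bus BusRdX Flush; mem=99
  op8 P0: store L1 := 65 → M/I on L1; bus BusUpgr; mem=91
  op9 P0: store L0 := 18 → M/I on L0; bus (none); mem=99
  op10 P0: load  L0 → M/I on L0; bus (none); mem=99
  op11 P1: load  L0 → S/S on L0; bus BusRd Flush; mem=18
  op12 P1: store L1 := 76 → I/M on L1; bus BusRdX Flush; mem=65
  op13 P1: store L1 := 27 → I/M on L1; bus (none); mem=65

invalidations = 1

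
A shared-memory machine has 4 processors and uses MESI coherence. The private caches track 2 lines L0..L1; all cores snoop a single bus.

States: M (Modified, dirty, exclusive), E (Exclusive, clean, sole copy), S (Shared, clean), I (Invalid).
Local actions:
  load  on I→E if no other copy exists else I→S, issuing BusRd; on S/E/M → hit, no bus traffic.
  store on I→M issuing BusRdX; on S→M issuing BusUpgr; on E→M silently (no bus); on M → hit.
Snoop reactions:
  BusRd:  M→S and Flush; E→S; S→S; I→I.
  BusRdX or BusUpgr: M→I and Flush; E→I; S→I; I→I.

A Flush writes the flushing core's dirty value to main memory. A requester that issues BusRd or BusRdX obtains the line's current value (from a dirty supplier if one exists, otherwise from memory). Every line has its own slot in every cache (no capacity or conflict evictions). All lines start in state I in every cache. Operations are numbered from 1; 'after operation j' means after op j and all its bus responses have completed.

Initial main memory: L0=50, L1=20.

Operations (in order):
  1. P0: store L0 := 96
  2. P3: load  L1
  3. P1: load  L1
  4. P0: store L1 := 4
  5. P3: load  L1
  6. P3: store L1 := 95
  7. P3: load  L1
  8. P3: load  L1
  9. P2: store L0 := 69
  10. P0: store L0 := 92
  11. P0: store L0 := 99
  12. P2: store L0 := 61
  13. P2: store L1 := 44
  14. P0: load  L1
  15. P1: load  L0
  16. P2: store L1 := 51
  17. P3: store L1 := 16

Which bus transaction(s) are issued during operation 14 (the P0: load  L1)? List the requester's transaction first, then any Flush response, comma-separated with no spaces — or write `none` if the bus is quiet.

step 1: P0: store L0 := 96  ⟶  MIII  (L0)  txn=BusRdX  M[L0]=50
step 2: P3: load  L1  ⟶  IIIE  (L1)  txn=BusRd  M[L1]=20
step 3: P1: load  L1  ⟶  ISIS  (L1)  txn=BusRd  M[L1]=20
step 4: P0: store L1 := 4  ⟶  MIII  (L1)  txn=BusRdX  M[L1]=20
step 5: P3: load  L1  ⟶  SIIS  (L1)  txn=BusRd+Flush  M[L1]=4
step 6: P3: store L1 := 95  ⟶  IIIM  (L1)  txn=BusUpgr  M[L1]=4
step 7: P3: load  L1  ⟶  IIIM  (L1)  txn=∅  M[L1]=4
step 8: P3: load  L1  ⟶  IIIM  (L1)  txn=∅  M[L1]=4
step 9: P2: store L0 := 69  ⟶  IIMI  (L0)  txn=BusRdX+Flush  M[L0]=96
step 10: P0: store L0 := 92  ⟶  MIII  (L0)  txn=BusRdX+Flush  M[L0]=69
step 11: P0: store L0 := 99  ⟶  MIII  (L0)  txn=∅  M[L0]=69
step 12: P2: store L0 := 61  ⟶  IIMI  (L0)  txn=BusRdX+Flush  M[L0]=99
step 13: P2: store L1 := 44  ⟶  IIMI  (L1)  txn=BusRdX+Flush  M[L1]=95
step 14: P0: load  L1  ⟶  SISI  (L1)  txn=BusRd+Flush  M[L1]=44
step 15: P1: load  L0  ⟶  ISSI  (L0)  txn=BusRd+Flush  M[L0]=61
step 16: P2: store L1 := 51  ⟶  IIMI  (L1)  txn=BusUpgr  M[L1]=44
step 17: P3: store L1 := 16  ⟶  IIIM  (L1)  txn=BusRdX+Flush  M[L1]=51

bus = BusRd,Flush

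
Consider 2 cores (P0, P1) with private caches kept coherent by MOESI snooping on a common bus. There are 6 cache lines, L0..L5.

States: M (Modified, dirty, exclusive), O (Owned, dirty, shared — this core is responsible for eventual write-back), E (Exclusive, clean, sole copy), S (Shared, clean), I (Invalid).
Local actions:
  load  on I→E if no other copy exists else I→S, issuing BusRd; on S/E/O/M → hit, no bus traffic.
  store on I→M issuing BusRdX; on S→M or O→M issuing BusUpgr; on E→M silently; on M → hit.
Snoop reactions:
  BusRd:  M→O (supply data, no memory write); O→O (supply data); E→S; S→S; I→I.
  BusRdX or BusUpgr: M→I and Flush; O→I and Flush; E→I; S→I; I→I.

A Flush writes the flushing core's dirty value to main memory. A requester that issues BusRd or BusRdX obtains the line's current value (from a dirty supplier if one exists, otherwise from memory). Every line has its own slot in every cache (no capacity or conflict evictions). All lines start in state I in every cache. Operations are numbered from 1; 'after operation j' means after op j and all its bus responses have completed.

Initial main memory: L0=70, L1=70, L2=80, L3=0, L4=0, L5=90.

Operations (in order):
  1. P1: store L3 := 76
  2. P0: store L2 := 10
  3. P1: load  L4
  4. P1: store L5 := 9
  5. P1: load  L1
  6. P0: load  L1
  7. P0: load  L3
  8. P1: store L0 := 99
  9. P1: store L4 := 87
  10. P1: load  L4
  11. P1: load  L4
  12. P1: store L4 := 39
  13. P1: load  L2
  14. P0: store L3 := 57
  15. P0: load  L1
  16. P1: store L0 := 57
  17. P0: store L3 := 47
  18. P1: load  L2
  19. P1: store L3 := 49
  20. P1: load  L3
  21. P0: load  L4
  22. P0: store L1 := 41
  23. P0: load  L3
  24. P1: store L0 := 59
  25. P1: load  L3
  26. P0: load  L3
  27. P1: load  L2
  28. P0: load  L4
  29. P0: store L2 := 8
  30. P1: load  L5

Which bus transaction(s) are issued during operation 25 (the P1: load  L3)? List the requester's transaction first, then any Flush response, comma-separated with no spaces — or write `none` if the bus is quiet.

bus = none

  op1 P1: store L3 := 76 → I/M on L3; bus BusRdX; mem=0
  op2 P0: store L2 := 10 → M/I on L2; bus BusRdX; mem=80
  op3 P1: load  L4 → I/E on L4; bus BusRd; mem=0
  op4 P1: store L5 := 9 → I/M on L5; bus BusRdX; mem=90
  op5 P1: load  L1 → I/E on L1; bus BusRd; mem=70
  op6 P0: load  L1 → S/S on L1; bus BusRd; mem=70
  op7 P0: load  L3 → S/O on L3; bus BusRd; mem=0
  op8 P1: store L0 := 99 → I/M on L0; bus BusRdX; mem=70
  op9 P1: store L4 := 87 → I/M on L4; bus (none); mem=0
  op10 P1: load  L4 → I/M on L4; bus (none); mem=0
  op11 P1: load  L4 → I/M on L4; bus (none); mem=0
  op12 P1: store L4 := 39 → I/M on L4; bus (none); mem=0
  op13 P1: load  L2 → O/S on L2; bus BusRd; mem=80
  op14 P0: store L3 := 57 → M/I on L3; bus BusUpgr Flush; mem=76
  op15 P0: load  L1 → S/S on L1; bus (none); mem=70
  op16 P1: store L0 := 57 → I/M on L0; bus (none); mem=70
  op17 P0: store L3 := 47 → M/I on L3; bus (none); mem=76
  op18 P1: load  L2 → O/S on L2; bus (none); mem=80
  op19 P1: store L3 := 49 → I/M on L3; bus BusRdX Flush; mem=47
  op20 P1: load  L3 → I/M on L3; bus (none); mem=47
  op21 P0: load  L4 → S/O on L4; bus BusRd; mem=0
  op22 P0: store L1 := 41 → M/I on L1; bus BusUpgr; mem=70
  op23 P0: load  L3 → S/O on L3; bus BusRd; mem=47
  op24 P1: store L0 := 59 → I/M on L0; bus (none); mem=70
  op25 P1: load  L3 → S/O on L3; bus (none); mem=47
  op26 P0: load  L3 → S/O on L3; bus (none); mem=47
  op27 P1: load  L2 → O/S on L2; bus (none); mem=80
  op28 P0: load  L4 → S/O on L4; bus (none); mem=0
  op29 P0: store L2 := 8 → M/I on L2; bus BusUpgr; mem=80
  op30 P1: load  L5 → I/M on L5; bus (none); mem=90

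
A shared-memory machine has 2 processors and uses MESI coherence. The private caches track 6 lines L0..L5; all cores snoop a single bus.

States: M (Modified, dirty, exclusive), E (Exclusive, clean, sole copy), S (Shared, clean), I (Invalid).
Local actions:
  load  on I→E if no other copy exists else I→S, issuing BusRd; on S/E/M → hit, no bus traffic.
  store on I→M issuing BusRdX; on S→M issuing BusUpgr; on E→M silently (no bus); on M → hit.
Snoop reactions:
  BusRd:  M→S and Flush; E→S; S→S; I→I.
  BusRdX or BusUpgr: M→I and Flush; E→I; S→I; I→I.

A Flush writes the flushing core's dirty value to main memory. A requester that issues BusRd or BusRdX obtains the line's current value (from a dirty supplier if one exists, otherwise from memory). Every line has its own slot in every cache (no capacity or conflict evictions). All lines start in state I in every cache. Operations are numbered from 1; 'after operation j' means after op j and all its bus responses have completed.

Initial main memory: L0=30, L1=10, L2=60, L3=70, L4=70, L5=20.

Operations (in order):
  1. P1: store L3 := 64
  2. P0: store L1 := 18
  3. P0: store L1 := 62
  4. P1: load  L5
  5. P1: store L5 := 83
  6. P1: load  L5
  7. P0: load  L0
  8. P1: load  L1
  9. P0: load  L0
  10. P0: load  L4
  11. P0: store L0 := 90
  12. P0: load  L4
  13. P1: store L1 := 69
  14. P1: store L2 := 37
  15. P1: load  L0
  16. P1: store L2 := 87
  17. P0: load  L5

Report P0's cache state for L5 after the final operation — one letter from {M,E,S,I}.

step 1: P1: store L3 := 64  ⟶  IM  (L3)  txn=BusRdX  M[L3]=70
step 2: P0: store L1 := 18  ⟶  MI  (L1)  txn=BusRdX  M[L1]=10
step 3: P0: store L1 := 62  ⟶  MI  (L1)  txn=∅  M[L1]=10
step 4: P1: load  L5  ⟶  IE  (L5)  txn=BusRd  M[L5]=20
step 5: P1: store L5 := 83  ⟶  IM  (L5)  txn=∅  M[L5]=20
step 6: P1: load  L5  ⟶  IM  (L5)  txn=∅  M[L5]=20
step 7: P0: load  L0  ⟶  EI  (L0)  txn=BusRd  M[L0]=30
step 8: P1: load  L1  ⟶  SS  (L1)  txn=BusRd+Flush  M[L1]=62
step 9: P0: load  L0  ⟶  EI  (L0)  txn=∅  M[L0]=30
step 10: P0: load  L4  ⟶  EI  (L4)  txn=BusRd  M[L4]=70
step 11: P0: store L0 := 90  ⟶  MI  (L0)  txn=∅  M[L0]=30
step 12: P0: load  L4  ⟶  EI  (L4)  txn=∅  M[L4]=70
step 13: P1: store L1 := 69  ⟶  IM  (L1)  txn=BusUpgr  M[L1]=62
step 14: P1: store L2 := 37  ⟶  IM  (L2)  txn=BusRdX  M[L2]=60
step 15: P1: load  L0  ⟶  SS  (L0)  txn=BusRd+Flush  M[L0]=90
step 16: P1: store L2 := 87  ⟶  IM  (L2)  txn=∅  M[L2]=60
step 17: P0: load  L5  ⟶  SS  (L5)  txn=BusRd+Flush  M[L5]=83

state = S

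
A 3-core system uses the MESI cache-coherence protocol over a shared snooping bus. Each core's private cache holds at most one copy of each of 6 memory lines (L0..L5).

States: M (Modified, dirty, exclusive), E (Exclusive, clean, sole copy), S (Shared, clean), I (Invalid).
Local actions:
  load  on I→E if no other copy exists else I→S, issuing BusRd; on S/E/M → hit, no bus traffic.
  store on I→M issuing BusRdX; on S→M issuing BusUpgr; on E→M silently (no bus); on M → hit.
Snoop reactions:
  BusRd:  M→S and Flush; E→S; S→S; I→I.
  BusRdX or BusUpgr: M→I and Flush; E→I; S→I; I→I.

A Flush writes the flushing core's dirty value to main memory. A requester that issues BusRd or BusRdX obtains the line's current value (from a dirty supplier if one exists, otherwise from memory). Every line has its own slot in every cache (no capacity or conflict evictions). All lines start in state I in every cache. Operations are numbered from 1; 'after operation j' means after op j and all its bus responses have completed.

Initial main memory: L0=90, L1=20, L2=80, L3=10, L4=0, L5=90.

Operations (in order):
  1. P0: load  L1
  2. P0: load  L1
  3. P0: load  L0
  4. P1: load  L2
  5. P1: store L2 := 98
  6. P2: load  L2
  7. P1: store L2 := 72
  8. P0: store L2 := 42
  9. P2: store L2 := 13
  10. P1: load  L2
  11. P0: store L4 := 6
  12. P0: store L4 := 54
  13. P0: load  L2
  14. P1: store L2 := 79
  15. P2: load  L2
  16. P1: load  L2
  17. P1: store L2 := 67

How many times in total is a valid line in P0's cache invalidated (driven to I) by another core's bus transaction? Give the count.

invalidations = 2

step 1: P0: load  L1  ⟶  EII  (L1)  txn=BusRd  M[L1]=20
step 2: P0: load  L1  ⟶  EII  (L1)  txn=∅  M[L1]=20
step 3: P0: load  L0  ⟶  EII  (L0)  txn=BusRd  M[L0]=90
step 4: P1: load  L2  ⟶  IEI  (L2)  txn=BusRd  M[L2]=80
step 5: P1: store L2 := 98  ⟶  IMI  (L2)  txn=∅  M[L2]=80
step 6: P2: load  L2  ⟶  ISS  (L2)  txn=BusRd+Flush  M[L2]=98
step 7: P1: store L2 := 72  ⟶  IMI  (L2)  txn=BusUpgr  M[L2]=98
step 8: P0: store L2 := 42  ⟶  MII  (L2)  txn=BusRdX+Flush  M[L2]=72
step 9: P2: store L2 := 13  ⟶  IIM  (L2)  txn=BusRdX+Flush  M[L2]=42
step 10: P1: load  L2  ⟶  ISS  (L2)  txn=BusRd+Flush  M[L2]=13
step 11: P0: store L4 := 6  ⟶  MII  (L4)  txn=BusRdX  M[L4]=0
step 12: P0: store L4 := 54  ⟶  MII  (L4)  txn=∅  M[L4]=0
step 13: P0: load  L2  ⟶  SSS  (L2)  txn=BusRd  M[L2]=13
step 14: P1: store L2 := 79  ⟶  IMI  (L2)  txn=BusUpgr  M[L2]=13
step 15: P2: load  L2  ⟶  ISS  (L2)  txn=BusRd+Flush  M[L2]=79
step 16: P1: load  L2  ⟶  ISS  (L2)  txn=∅  M[L2]=79
step 17: P1: store L2 := 67  ⟶  IMI  (L2)  txn=BusUpgr  M[L2]=79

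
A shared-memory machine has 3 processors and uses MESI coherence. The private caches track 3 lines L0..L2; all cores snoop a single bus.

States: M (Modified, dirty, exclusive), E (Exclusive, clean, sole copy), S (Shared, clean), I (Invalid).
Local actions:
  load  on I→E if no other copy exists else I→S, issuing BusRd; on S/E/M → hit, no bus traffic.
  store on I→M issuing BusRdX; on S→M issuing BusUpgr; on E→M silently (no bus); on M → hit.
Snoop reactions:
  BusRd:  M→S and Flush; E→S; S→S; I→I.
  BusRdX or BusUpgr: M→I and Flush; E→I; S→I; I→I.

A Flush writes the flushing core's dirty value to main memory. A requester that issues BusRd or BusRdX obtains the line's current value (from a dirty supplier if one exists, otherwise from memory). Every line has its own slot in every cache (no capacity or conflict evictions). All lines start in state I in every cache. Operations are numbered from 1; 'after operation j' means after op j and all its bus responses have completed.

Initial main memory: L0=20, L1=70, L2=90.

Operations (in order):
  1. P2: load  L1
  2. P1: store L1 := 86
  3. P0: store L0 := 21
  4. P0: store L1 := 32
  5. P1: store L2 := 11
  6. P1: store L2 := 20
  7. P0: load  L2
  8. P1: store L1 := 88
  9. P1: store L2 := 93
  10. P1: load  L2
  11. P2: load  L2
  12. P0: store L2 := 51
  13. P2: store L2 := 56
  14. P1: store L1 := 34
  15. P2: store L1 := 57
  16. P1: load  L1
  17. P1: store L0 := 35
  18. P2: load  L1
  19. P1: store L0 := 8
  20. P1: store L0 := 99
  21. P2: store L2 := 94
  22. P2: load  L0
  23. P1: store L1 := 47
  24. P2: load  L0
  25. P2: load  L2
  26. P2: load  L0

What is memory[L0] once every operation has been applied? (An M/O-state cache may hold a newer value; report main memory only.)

step 1: P2: load  L1  ⟶  IIE  (L1)  txn=BusRd  M[L1]=70
step 2: P1: store L1 := 86  ⟶  IMI  (L1)  txn=BusRdX  M[L1]=70
step 3: P0: store L0 := 21  ⟶  MII  (L0)  txn=BusRdX  M[L0]=20
step 4: P0: store L1 := 32  ⟶  MII  (L1)  txn=BusRdX+Flush  M[L1]=86
step 5: P1: store L2 := 11  ⟶  IMI  (L2)  txn=BusRdX  M[L2]=90
step 6: P1: store L2 := 20  ⟶  IMI  (L2)  txn=∅  M[L2]=90
step 7: P0: load  L2  ⟶  SSI  (L2)  txn=BusRd+Flush  M[L2]=20
step 8: P1: store L1 := 88  ⟶  IMI  (L1)  txn=BusRdX+Flush  M[L1]=32
step 9: P1: store L2 := 93  ⟶  IMI  (L2)  txn=BusUpgr  M[L2]=20
step 10: P1: load  L2  ⟶  IMI  (L2)  txn=∅  M[L2]=20
step 11: P2: load  L2  ⟶  ISS  (L2)  txn=BusRd+Flush  M[L2]=93
step 12: P0: store L2 := 51  ⟶  MII  (L2)  txn=BusRdX  M[L2]=93
step 13: P2: store L2 := 56  ⟶  IIM  (L2)  txn=BusRdX+Flush  M[L2]=51
step 14: P1: store L1 := 34  ⟶  IMI  (L1)  txn=∅  M[L1]=32
step 15: P2: store L1 := 57  ⟶  IIM  (L1)  txn=BusRdX+Flush  M[L1]=34
step 16: P1: load  L1  ⟶  ISS  (L1)  txn=BusRd+Flush  M[L1]=57
step 17: P1: store L0 := 35  ⟶  IMI  (L0)  txn=BusRdX+Flush  M[L0]=21
step 18: P2: load  L1  ⟶  ISS  (L1)  txn=∅  M[L1]=57
step 19: P1: store L0 := 8  ⟶  IMI  (L0)  txn=∅  M[L0]=21
step 20: P1: store L0 := 99  ⟶  IMI  (L0)  txn=∅  M[L0]=21
step 21: P2: store L2 := 94  ⟶  IIM  (L2)  txn=∅  M[L2]=51
step 22: P2: load  L0  ⟶  ISS  (L0)  txn=BusRd+Flush  M[L0]=99
step 23: P1: store L1 := 47  ⟶  IMI  (L1)  txn=BusUpgr  M[L1]=57
step 24: P2: load  L0  ⟶  ISS  (L0)  txn=∅  M[L0]=99
step 25: P2: load  L2  ⟶  IIM  (L2)  txn=∅  M[L2]=51
step 26: P2: load  L0  ⟶  ISS  (L0)  txn=∅  M[L0]=99

memory[L0] = 99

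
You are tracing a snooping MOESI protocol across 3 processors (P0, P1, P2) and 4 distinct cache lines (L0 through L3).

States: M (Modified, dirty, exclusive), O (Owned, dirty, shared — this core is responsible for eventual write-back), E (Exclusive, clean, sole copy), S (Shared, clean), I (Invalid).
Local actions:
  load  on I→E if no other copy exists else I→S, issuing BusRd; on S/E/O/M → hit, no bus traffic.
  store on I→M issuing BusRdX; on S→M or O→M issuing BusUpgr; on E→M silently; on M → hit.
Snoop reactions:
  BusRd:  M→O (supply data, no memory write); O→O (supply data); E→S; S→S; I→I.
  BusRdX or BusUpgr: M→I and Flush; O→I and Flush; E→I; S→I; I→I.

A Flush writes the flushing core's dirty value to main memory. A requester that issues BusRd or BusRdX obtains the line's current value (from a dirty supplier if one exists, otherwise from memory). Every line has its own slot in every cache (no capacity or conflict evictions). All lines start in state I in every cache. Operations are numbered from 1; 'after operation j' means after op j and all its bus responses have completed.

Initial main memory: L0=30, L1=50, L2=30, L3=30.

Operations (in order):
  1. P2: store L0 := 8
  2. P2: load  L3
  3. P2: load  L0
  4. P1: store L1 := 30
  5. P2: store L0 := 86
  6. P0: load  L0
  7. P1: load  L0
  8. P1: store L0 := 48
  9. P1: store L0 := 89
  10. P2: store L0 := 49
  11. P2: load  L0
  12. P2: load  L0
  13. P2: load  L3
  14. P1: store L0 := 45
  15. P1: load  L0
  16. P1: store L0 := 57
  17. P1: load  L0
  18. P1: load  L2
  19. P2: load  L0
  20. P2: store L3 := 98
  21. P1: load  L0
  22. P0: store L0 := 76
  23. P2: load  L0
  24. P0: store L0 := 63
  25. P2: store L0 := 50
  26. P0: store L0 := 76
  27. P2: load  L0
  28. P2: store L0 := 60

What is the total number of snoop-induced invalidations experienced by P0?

  op1 P2: store L0 := 8 → I/I/M on L0; bus BusRdX; mem=30
  op2 P2: load  L3 → I/I/E on L3; bus BusRd; mem=30
  op3 P2: load  L0 → I/I/M on L0; bus (none); mem=30
  op4 P1: store L1 := 30 → I/M/I on L1; bus BusRdX; mem=50
  op5 P2: store L0 := 86 → I/I/M on L0; bus (none); mem=30
  op6 P0: load  L0 → S/I/O on L0; bus BusRd; mem=30
  op7 P1: load  L0 → S/S/O on L0; bus BusRd; mem=30
  op8 P1: store L0 := 48 → I/M/I on L0; bus BusUpgr Flush; mem=86
  op9 P1: store L0 := 89 → I/M/I on L0; bus (none); mem=86
  op10 P2: store L0 := 49 → I/I/M on L0; bus BusRdX Flush; mem=89
  op11 P2: load  L0 → I/I/M on L0; bus (none); mem=89
  op12 P2: load  L0 → I/I/M on L0; bus (none); mem=89
  op13 P2: load  L3 → I/I/E on L3; bus (none); mem=30
  op14 P1: store L0 := 45 → I/M/I on L0; bus BusRdX Flush; mem=49
  op15 P1: load  L0 → I/M/I on L0; bus (none); mem=49
  op16 P1: store L0 := 57 → I/M/I on L0; bus (none); mem=49
  op17 P1: load  L0 → I/M/I on L0; bus (none); mem=49
  op18 P1: load  L2 → I/E/I on L2; bus BusRd; mem=30
  op19 P2: load  L0 → I/O/S on L0; bus BusRd; mem=49
  op20 P2: store L3 := 98 → I/I/M on L3; bus (none); mem=30
  op21 P1: load  L0 → I/O/S on L0; bus (none); mem=49
  op22 P0: store L0 := 76 → M/I/I on L0; bus BusRdX Flush; mem=57
  op23 P2: load  L0 → O/I/S on L0; bus BusRd; mem=57
  op24 P0: store L0 := 63 → M/I/I on L0; bus BusUpgr; mem=57
  op25 P2: store L0 := 50 → I/I/M on L0; bus BusRdX Flush; mem=63
  op26 P0: store L0 := 76 → M/I/I on L0; bus BusRdX Flush; mem=50
  op27 P2: load  L0 → O/I/S on L0; bus BusRd; mem=50
  op28 P2: store L0 := 60 → I/I/M on L0; bus BusUpgr Flush; mem=76

invalidations = 3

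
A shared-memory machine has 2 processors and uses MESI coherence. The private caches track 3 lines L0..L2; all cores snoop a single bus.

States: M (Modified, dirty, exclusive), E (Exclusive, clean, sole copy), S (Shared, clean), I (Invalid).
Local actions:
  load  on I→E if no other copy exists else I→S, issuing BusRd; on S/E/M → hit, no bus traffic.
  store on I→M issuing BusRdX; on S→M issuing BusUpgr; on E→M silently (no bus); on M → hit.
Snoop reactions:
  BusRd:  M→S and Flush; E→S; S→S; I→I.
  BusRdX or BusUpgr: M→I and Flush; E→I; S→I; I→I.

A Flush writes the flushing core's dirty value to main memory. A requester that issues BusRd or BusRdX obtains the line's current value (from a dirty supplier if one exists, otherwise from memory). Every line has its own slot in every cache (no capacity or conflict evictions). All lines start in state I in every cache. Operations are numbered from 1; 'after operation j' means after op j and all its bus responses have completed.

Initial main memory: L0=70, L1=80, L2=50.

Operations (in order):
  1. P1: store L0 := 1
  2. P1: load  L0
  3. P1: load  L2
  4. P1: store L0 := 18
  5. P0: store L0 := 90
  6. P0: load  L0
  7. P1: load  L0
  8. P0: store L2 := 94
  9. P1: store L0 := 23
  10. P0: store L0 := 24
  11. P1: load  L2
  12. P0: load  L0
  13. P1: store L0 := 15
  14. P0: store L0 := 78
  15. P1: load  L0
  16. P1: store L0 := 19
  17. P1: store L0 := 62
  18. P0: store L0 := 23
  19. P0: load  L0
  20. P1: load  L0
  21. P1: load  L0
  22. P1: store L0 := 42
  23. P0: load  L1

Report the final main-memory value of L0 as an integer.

memory[L0] = 23

[1] P1: store L0 := 1 | P0:I, P1:M(1) | bus: BusRdX
[2] P1: load  L0 | P0:I, P1:M(1) | bus: none
[3] P1: load  L2 | P0:I, P1:E(50) | bus: BusRd
[4] P1: store L0 := 18 | P0:I, P1:M(18) | bus: none
[5] P0: store L0 := 90 | P0:M(90), P1:I | bus: BusRdX,Flush
[6] P0: load  L0 | P0:M(90), P1:I | bus: none
[7] P1: load  L0 | P0:S(90), P1:S(90) | bus: BusRd,Flush
[8] P0: store L2 := 94 | P0:M(94), P1:I | bus: BusRdX
[9] P1: store L0 := 23 | P0:I, P1:M(23) | bus: BusUpgr
[10] P0: store L0 := 24 | P0:M(24), P1:I | bus: BusRdX,Flush
[11] P1: load  L2 | P0:S(94), P1:S(94) | bus: BusRd,Flush
[12] P0: load  L0 | P0:M(24), P1:I | bus: none
[13] P1: store L0 := 15 | P0:I, P1:M(15) | bus: BusRdX,Flush
[14] P0: store L0 := 78 | P0:M(78), P1:I | bus: BusRdX,Flush
[15] P1: load  L0 | P0:S(78), P1:S(78) | bus: BusRd,Flush
[16] P1: store L0 := 19 | P0:I, P1:M(19) | bus: BusUpgr
[17] P1: store L0 := 62 | P0:I, P1:M(62) | bus: none
[18] P0: store L0 := 23 | P0:M(23), P1:I | bus: BusRdX,Flush
[19] P0: load  L0 | P0:M(23), P1:I | bus: none
[20] P1: load  L0 | P0:S(23), P1:S(23) | bus: BusRd,Flush
[21] P1: load  L0 | P0:S(23), P1:S(23) | bus: none
[22] P1: store L0 := 42 | P0:I, P1:M(42) | bus: BusUpgr
[23] P0: load  L1 | P0:E(80), P1:I | bus: BusRd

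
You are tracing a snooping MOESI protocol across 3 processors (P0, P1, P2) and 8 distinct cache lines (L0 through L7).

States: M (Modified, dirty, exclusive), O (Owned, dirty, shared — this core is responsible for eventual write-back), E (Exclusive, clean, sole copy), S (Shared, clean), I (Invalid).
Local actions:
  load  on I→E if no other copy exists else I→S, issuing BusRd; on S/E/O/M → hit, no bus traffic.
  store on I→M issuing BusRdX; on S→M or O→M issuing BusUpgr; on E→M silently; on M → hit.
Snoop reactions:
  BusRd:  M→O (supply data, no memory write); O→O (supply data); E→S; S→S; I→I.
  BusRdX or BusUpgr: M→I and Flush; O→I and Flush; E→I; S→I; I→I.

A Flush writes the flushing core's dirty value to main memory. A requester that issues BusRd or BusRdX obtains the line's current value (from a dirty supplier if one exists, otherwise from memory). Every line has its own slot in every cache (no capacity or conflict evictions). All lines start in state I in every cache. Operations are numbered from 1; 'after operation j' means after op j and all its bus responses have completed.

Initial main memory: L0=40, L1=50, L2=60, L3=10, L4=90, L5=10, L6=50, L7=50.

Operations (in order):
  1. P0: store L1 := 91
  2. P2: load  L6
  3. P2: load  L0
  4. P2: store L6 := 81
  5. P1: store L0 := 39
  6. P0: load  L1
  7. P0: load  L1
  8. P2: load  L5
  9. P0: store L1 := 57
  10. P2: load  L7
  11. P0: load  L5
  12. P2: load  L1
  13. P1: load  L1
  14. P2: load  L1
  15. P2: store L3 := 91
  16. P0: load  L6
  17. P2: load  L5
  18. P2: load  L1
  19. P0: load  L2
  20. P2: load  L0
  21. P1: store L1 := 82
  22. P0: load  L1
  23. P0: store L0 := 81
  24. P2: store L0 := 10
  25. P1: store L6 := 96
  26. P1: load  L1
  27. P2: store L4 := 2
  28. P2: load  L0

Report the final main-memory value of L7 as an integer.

memory[L7] = 50

step 1: P0: store L1 := 91  ⟶  MII  (L1)  txn=BusRdX  M[L1]=50
step 2: P2: load  L6  ⟶  IIE  (L6)  txn=BusRd  M[L6]=50
step 3: P2: load  L0  ⟶  IIE  (L0)  txn=BusRd  M[L0]=40
step 4: P2: store L6 := 81  ⟶  IIM  (L6)  txn=∅  M[L6]=50
step 5: P1: store L0 := 39  ⟶  IMI  (L0)  txn=BusRdX  M[L0]=40
step 6: P0: load  L1  ⟶  MII  (L1)  txn=∅  M[L1]=50
step 7: P0: load  L1  ⟶  MII  (L1)  txn=∅  M[L1]=50
step 8: P2: load  L5  ⟶  IIE  (L5)  txn=BusRd  M[L5]=10
step 9: P0: store L1 := 57  ⟶  MII  (L1)  txn=∅  M[L1]=50
step 10: P2: load  L7  ⟶  IIE  (L7)  txn=BusRd  M[L7]=50
step 11: P0: load  L5  ⟶  SIS  (L5)  txn=BusRd  M[L5]=10
step 12: P2: load  L1  ⟶  OIS  (L1)  txn=BusRd  M[L1]=50
step 13: P1: load  L1  ⟶  OSS  (L1)  txn=BusRd  M[L1]=50
step 14: P2: load  L1  ⟶  OSS  (L1)  txn=∅  M[L1]=50
step 15: P2: store L3 := 91  ⟶  IIM  (L3)  txn=BusRdX  M[L3]=10
step 16: P0: load  L6  ⟶  SIO  (L6)  txn=BusRd  M[L6]=50
step 17: P2: load  L5  ⟶  SIS  (L5)  txn=∅  M[L5]=10
step 18: P2: load  L1  ⟶  OSS  (L1)  txn=∅  M[L1]=50
step 19: P0: load  L2  ⟶  EII  (L2)  txn=BusRd  M[L2]=60
step 20: P2: load  L0  ⟶  IOS  (L0)  txn=BusRd  M[L0]=40
step 21: P1: store L1 := 82  ⟶  IMI  (L1)  txn=BusUpgr+Flush  M[L1]=57
step 22: P0: load  L1  ⟶  SOI  (L1)  txn=BusRd  M[L1]=57
step 23: P0: store L0 := 81  ⟶  MII  (L0)  txn=BusRdX+Flush  M[L0]=39
step 24: P2: store L0 := 10  ⟶  IIM  (L0)  txn=BusRdX+Flush  M[L0]=81
step 25: P1: store L6 := 96  ⟶  IMI  (L6)  txn=BusRdX+Flush  M[L6]=81
step 26: P1: load  L1  ⟶  SOI  (L1)  txn=∅  M[L1]=57
step 27: P2: store L4 := 2  ⟶  IIM  (L4)  txn=BusRdX  M[L4]=90
step 28: P2: load  L0  ⟶  IIM  (L0)  txn=∅  M[L0]=81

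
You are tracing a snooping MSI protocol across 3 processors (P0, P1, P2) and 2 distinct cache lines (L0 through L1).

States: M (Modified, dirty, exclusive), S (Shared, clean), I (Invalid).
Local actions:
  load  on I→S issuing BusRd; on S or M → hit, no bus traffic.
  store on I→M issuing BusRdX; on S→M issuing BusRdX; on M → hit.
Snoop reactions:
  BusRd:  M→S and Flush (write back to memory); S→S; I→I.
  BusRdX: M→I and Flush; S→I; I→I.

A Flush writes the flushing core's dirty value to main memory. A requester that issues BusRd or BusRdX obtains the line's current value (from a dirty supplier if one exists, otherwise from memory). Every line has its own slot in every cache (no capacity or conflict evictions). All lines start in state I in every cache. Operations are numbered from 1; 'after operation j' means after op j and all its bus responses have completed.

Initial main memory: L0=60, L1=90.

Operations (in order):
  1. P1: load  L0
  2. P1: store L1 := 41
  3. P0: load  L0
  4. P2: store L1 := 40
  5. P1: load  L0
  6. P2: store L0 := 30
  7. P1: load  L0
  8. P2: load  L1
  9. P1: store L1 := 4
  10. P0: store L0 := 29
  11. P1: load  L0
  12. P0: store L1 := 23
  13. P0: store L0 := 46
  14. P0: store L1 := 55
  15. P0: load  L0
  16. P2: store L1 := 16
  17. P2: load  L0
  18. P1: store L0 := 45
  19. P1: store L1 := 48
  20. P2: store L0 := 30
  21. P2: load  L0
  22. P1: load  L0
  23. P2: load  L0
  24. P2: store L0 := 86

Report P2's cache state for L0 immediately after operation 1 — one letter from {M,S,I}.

1. P1: load  L0  bus=[BusRd]  L0: P0=I P1=S P2=I  mem[L0]=60
2. P1: store L1 := 41  bus=[BusRdX]  L1: P0=I P1=M P2=I  mem[L1]=90
3. P0: load  L0  bus=[BusRd]  L0: P0=S P1=S P2=I  mem[L0]=60
4. P2: store L1 := 40  bus=[BusRdX,Flush]  L1: P0=I P1=I P2=M  mem[L1]=41
5. P1: load  L0  bus=[-]  L0: P0=S P1=S P2=I  mem[L0]=60
6. P2: store L0 := 30  bus=[BusRdX]  L0: P0=I P1=I P2=M  mem[L0]=60
7. P1: load  L0  bus=[BusRd,Flush]  L0: P0=I P1=S P2=S  mem[L0]=30
8. P2: load  L1  bus=[-]  L1: P0=I P1=I P2=M  mem[L1]=41
9. P1: store L1 := 4  bus=[BusRdX,Flush]  L1: P0=I P1=M P2=I  mem[L1]=40
10. P0: store L0 := 29  bus=[BusRdX]  L0: P0=M P1=I P2=I  mem[L0]=30
11. P1: load  L0  bus=[BusRd,Flush]  L0: P0=S P1=S P2=I  mem[L0]=29
12. P0: store L1 := 23  bus=[BusRdX,Flush]  L1: P0=M P1=I P2=I  mem[L1]=4
13. P0: store L0 := 46  bus=[BusRdX]  L0: P0=M P1=I P2=I  mem[L0]=29
14. P0: store L1 := 55  bus=[-]  L1: P0=M P1=I P2=I  mem[L1]=4
15. P0: load  L0  bus=[-]  L0: P0=M P1=I P2=I  mem[L0]=29
16. P2: store L1 := 16  bus=[BusRdX,Flush]  L1: P0=I P1=I P2=M  mem[L1]=55
17. P2: load  L0  bus=[BusRd,Flush]  L0: P0=S P1=I P2=S  mem[L0]=46
18. P1: store L0 := 45  bus=[BusRdX]  L0: P0=I P1=M P2=I  mem[L0]=46
19. P1: store L1 := 48  bus=[BusRdX,Flush]  L1: P0=I P1=M P2=I  mem[L1]=16
20. P2: store L0 := 30  bus=[BusRdX,Flush]  L0: P0=I P1=I P2=M  mem[L0]=45
21. P2: load  L0  bus=[-]  L0: P0=I P1=I P2=M  mem[L0]=45
22. P1: load  L0  bus=[BusRd,Flush]  L0: P0=I P1=S P2=S  mem[L0]=30
23. P2: load  L0  bus=[-]  L0: P0=I P1=S P2=S  mem[L0]=30
24. P2: store L0 := 86  bus=[BusRdX]  L0: P0=I P1=I P2=M  mem[L0]=30

state = I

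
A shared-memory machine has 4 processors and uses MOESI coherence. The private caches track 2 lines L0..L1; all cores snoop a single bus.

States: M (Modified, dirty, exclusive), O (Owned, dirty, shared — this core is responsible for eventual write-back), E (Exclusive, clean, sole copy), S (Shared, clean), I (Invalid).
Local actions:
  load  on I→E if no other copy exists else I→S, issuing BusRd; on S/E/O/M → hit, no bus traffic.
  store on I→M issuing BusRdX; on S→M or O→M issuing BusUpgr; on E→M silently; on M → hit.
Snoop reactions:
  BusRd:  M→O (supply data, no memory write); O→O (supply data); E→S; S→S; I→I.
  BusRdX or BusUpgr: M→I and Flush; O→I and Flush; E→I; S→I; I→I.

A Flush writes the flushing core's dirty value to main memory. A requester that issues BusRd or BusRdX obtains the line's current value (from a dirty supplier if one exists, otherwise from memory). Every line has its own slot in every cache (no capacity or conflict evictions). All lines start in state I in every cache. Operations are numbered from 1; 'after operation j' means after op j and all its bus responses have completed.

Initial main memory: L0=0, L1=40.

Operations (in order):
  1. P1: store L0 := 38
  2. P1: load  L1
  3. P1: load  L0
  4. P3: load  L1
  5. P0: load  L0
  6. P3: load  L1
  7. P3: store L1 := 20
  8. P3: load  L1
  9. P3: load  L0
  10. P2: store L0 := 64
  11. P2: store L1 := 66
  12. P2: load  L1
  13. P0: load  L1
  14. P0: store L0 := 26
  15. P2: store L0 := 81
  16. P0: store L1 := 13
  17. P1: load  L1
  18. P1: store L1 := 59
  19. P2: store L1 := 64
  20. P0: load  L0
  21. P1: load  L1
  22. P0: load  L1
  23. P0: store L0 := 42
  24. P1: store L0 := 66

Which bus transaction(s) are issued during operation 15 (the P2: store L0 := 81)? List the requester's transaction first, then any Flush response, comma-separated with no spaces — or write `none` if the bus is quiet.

1. P1: store L0 := 38  bus=[BusRdX]  L0: P0=I P1=M P2=I P3=I  mem[L0]=0
2. P1: load  L1  bus=[BusRd]  L1: P0=I P1=E P2=I P3=I  mem[L1]=40
3. P1: load  L0  bus=[-]  L0: P0=I P1=M P2=I P3=I  mem[L0]=0
4. P3: load  L1  bus=[BusRd]  L1: P0=I P1=S P2=I P3=S  mem[L1]=40
5. P0: load  L0  bus=[BusRd]  L0: P0=S P1=O P2=I P3=I  mem[L0]=0
6. P3: load  L1  bus=[-]  L1: P0=I P1=S P2=I P3=S  mem[L1]=40
7. P3: store L1 := 20  bus=[BusUpgr]  L1: P0=I P1=I P2=I P3=M  mem[L1]=40
8. P3: load  L1  bus=[-]  L1: P0=I P1=I P2=I P3=M  mem[L1]=40
9. P3: load  L0  bus=[BusRd]  L0: P0=S P1=O P2=I P3=S  mem[L0]=0
10. P2: store L0 := 64  bus=[BusRdX,Flush]  L0: P0=I P1=I P2=M P3=I  mem[L0]=38
11. P2: store L1 := 66  bus=[BusRdX,Flush]  L1: P0=I P1=I P2=M P3=I  mem[L1]=20
12. P2: load  L1  bus=[-]  L1: P0=I P1=I P2=M P3=I  mem[L1]=20
13. P0: load  L1  bus=[BusRd]  L1: P0=S P1=I P2=O P3=I  mem[L1]=20
14. P0: store L0 := 26  bus=[BusRdX,Flush]  L0: P0=M P1=I P2=I P3=I  mem[L0]=64
15. P2: store L0 := 81  bus=[BusRdX,Flush]  L0: P0=I P1=I P2=M P3=I  mem[L0]=26
16. P0: store L1 := 13  bus=[BusUpgr,Flush]  L1: P0=M P1=I P2=I P3=I  mem[L1]=66
17. P1: load  L1  bus=[BusRd]  L1: P0=O P1=S P2=I P3=I  mem[L1]=66
18. P1: store L1 := 59  bus=[BusUpgr,Flush]  L1: P0=I P1=M P2=I P3=I  mem[L1]=13
19. P2: store L1 := 64  bus=[BusRdX,Flush]  L1: P0=I P1=I P2=M P3=I  mem[L1]=59
20. P0: load  L0  bus=[BusRd]  L0: P0=S P1=I P2=O P3=I  mem[L0]=26
21. P1: load  L1  bus=[BusRd]  L1: P0=I P1=S P2=O P3=I  mem[L1]=59
22. P0: load  L1  bus=[BusRd]  L1: P0=S P1=S P2=O P3=I  mem[L1]=59
23. P0: store L0 := 42  bus=[BusUpgr,Flush]  L0: P0=M P1=I P2=I P3=I  mem[L0]=81
24. P1: store L0 := 66  bus=[BusRdX,Flush]  L0: P0=I P1=M P2=I P3=I  mem[L0]=42

bus = BusRdX,Flush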